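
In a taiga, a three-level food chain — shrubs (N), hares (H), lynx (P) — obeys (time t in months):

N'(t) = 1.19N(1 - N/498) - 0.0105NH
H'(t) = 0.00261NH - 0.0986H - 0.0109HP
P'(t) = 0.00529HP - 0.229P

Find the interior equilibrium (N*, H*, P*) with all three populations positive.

N* ≈ 308, H* ≈ 43.3, P* ≈ 64.7

From dP/dt = 0: 0.00529H* = 0.229, so H* = 43.3.
From dN/dt = 0: 1.19(1 - N*/498) = 0.0105·43.3, giving N* = 498·(1 - 0.382) = 308.
From dH/dt = 0: 0.00261·308 - 0.0986 = 0.0109P*, so P* = 0.705/0.0109 = 64.7.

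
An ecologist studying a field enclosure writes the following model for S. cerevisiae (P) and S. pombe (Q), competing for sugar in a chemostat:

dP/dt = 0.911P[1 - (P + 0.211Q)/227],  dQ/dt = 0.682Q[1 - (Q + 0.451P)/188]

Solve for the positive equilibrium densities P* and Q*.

Setting both brackets to zero gives the nullclines P + 0.211Q = 227 and 0.451P + Q = 188.
Substituting Q = 188 - 0.451P into the first: P(1 - 0.211·0.451) = 227 - 0.211·188.
So P* = 187/0.905 = 207, and then Q* = 188 - 0.451·207 = 94.6.

P* ≈ 207, Q* ≈ 94.6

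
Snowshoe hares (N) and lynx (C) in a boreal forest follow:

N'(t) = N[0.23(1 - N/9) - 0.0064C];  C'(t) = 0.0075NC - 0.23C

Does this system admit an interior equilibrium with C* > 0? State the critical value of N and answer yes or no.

Threshold N = 30.7; K < 30.7, so no, the predator goes extinct.

The predator equation gives dC/dt > 0 only when N > 0.23/0.0075 = 30.7.
Without the predator, N → K = 9. Since 9 < 30.7, the predator cannot invade.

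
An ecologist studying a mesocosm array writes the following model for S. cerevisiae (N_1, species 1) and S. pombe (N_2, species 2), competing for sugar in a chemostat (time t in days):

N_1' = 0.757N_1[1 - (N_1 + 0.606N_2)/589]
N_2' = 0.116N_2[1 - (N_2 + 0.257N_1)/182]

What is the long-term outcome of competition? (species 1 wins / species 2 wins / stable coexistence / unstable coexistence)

stable coexistence

Compare the nullcline intercepts: K1/α12 = 589/0.606 = 972 > K2 = 182; K2/α21 = 182/0.257 = 708 > K1 = 589.
Since both inequalities hold, each species can invade when rare, so the interior equilibrium is stable.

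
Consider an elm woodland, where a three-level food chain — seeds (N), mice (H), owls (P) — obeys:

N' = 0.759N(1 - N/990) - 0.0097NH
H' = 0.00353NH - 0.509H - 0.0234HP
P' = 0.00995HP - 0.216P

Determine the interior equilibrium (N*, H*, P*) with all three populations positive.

From dP/dt = 0: 0.00995H* = 0.216, so H* = 21.7.
From dN/dt = 0: 0.759(1 - N*/990) = 0.0097·21.7, giving N* = 990·(1 - 0.277) = 715.
From dH/dt = 0: 0.00353·715 - 0.509 = 0.0234P*, so P* = 2.02/0.0234 = 86.2.

N* ≈ 715, H* ≈ 21.7, P* ≈ 86.2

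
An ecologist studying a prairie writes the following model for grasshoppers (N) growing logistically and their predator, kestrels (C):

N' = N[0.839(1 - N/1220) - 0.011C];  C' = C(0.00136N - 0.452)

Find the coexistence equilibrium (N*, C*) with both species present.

From dC/dt = 0 with C > 0: 0.00136N* = 0.452, so N* = 332.
Substitute into dN/dt = 0: 0.839(1 - 332/1220) = 0.011C*.
The bracket is 0.728, giving C* = 0.61/0.011 = 55.5.

N* ≈ 332, C* ≈ 55.5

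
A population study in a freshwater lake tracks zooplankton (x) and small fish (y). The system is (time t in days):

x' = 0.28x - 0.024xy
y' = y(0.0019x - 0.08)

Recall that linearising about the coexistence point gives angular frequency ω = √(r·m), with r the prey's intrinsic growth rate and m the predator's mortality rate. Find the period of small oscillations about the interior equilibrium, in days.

T ≈ 42 days

Here r = 0.28 and m = 0.08, so r·m = 0.0224.
ω = √0.0224 = 0.15 per day, hence T = 2π/ω ≈ 42 days.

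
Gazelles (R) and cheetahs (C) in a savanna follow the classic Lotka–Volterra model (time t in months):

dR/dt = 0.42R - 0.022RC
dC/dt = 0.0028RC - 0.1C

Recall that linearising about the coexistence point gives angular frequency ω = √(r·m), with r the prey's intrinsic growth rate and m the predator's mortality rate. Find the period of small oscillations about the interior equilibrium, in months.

Here r = 0.42 and m = 0.1, so r·m = 0.042.
ω = √0.042 = 0.205 per month, hence T = 2π/ω ≈ 30.7 months.

T ≈ 30.7 months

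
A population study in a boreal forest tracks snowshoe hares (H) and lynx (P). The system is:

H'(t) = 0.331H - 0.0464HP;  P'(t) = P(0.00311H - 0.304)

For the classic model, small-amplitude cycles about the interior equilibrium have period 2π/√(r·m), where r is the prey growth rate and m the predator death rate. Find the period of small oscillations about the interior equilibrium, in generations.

Here r = 0.331 and m = 0.304, so r·m = 0.101.
ω = √0.101 = 0.317 per generation, hence T = 2π/ω ≈ 19.8 generations.

T ≈ 19.8 generations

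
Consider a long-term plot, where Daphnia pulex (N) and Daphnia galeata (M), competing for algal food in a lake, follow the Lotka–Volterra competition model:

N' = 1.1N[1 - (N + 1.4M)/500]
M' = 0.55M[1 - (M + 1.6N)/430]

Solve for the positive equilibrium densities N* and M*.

N* ≈ 82.3, M* ≈ 298

Setting both brackets to zero gives the nullclines N + 1.4M = 500 and 1.6N + M = 430.
Substituting M = 430 - 1.6N into the first: N(1 - 1.4·1.6) = 500 - 1.4·430.
So N* = -102/-1.24 = 82.3, and then M* = 430 - 1.6·82.3 = 298.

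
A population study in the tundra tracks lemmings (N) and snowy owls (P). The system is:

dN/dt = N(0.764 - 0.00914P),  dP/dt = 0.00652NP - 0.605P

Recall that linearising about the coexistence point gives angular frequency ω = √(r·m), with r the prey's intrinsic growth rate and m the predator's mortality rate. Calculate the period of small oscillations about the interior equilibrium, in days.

T ≈ 9.24 days

Here r = 0.764 and m = 0.605, so r·m = 0.462.
ω = √0.462 = 0.68 per day, hence T = 2π/ω ≈ 9.24 days.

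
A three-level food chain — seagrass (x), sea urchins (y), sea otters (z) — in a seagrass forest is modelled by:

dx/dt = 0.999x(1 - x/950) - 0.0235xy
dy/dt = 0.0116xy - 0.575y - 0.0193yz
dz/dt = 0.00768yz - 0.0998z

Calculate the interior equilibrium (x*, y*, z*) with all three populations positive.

x* ≈ 660, y* ≈ 13, z* ≈ 367

From dz/dt = 0: 0.00768y* = 0.0998, so y* = 13.
From dx/dt = 0: 0.999(1 - x*/950) = 0.0235·13, giving x* = 950·(1 - 0.306) = 660.
From dy/dt = 0: 0.0116·660 - 0.575 = 0.0193z*, so z* = 7.08/0.0193 = 367.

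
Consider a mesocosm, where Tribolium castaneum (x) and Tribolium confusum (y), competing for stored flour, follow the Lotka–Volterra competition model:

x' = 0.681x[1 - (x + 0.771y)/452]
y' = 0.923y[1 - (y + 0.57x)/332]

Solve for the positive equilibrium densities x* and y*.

x* ≈ 350, y* ≈ 133

Setting both brackets to zero gives the nullclines x + 0.771y = 452 and 0.57x + y = 332.
Substituting y = 332 - 0.57x into the first: x(1 - 0.771·0.57) = 452 - 0.771·332.
So x* = 196/0.561 = 350, and then y* = 332 - 0.57·350 = 133.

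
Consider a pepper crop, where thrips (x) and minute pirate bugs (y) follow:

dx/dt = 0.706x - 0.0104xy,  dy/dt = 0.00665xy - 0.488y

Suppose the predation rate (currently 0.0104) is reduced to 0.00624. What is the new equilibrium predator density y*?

y* ≈ 113

At the interior fixed point, setting dx/dt = 0 with x > 0 fixes y* = (prey growth rate)/(xy coefficient) — independent of the other coefficients.
With the change, y* = 0.706/0.00624 = 113; it rises from 67.9.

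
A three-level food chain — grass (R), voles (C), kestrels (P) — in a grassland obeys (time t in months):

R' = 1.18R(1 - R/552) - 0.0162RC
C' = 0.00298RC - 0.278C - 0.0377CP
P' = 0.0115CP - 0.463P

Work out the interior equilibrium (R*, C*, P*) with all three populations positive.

From dP/dt = 0: 0.0115C* = 0.463, so C* = 40.3.
From dR/dt = 0: 1.18(1 - R*/552) = 0.0162·40.3, giving R* = 552·(1 - 0.553) = 247.
From dC/dt = 0: 0.00298·247 - 0.278 = 0.0377P*, so P* = 0.458/0.0377 = 12.1.

R* ≈ 247, C* ≈ 40.3, P* ≈ 12.1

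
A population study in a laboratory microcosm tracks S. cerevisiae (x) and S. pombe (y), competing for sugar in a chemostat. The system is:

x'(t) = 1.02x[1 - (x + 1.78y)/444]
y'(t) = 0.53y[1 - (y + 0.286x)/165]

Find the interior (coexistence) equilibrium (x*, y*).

Setting both brackets to zero gives the nullclines x + 1.78y = 444 and 0.286x + y = 165.
Substituting y = 165 - 0.286x into the first: x(1 - 1.78·0.286) = 444 - 1.78·165.
So x* = 150/0.491 = 306, and then y* = 165 - 0.286·306 = 77.4.

x* ≈ 306, y* ≈ 77.4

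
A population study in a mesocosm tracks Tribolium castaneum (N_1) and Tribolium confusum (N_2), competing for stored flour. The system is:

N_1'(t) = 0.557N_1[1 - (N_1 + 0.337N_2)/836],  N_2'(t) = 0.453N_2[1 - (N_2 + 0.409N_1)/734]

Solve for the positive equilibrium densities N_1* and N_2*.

Setting both brackets to zero gives the nullclines N_1 + 0.337N_2 = 836 and 0.409N_1 + N_2 = 734.
Substituting N_2 = 734 - 0.409N_1 into the first: N_1(1 - 0.337·0.409) = 836 - 0.337·734.
So N_1* = 589/0.862 = 683, and then N_2* = 734 - 0.409·683 = 455.

N_1* ≈ 683, N_2* ≈ 455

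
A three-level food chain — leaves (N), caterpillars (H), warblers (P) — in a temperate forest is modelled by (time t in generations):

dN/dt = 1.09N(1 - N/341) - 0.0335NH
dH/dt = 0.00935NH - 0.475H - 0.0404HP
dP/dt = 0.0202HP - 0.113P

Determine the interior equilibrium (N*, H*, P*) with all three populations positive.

N* ≈ 282, H* ≈ 5.59, P* ≈ 53.6

From dP/dt = 0: 0.0202H* = 0.113, so H* = 5.59.
From dN/dt = 0: 1.09(1 - N*/341) = 0.0335·5.59, giving N* = 341·(1 - 0.172) = 282.
From dH/dt = 0: 0.00935·282 - 0.475 = 0.0404P*, so P* = 2.17/0.0404 = 53.6.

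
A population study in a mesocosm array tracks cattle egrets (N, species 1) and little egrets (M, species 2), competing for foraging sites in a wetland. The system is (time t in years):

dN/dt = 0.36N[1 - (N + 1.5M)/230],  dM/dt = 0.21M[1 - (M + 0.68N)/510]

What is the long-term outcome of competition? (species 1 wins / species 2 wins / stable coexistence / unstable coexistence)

species 2 excludes species 1

Compare the nullcline intercepts: K1/α12 = 230/1.5 = 153 < K2 = 510; K2/α21 = 510/0.68 = 750 > K1 = 230.
Since the inequalities point opposite ways, species 2 can invade but species 1 cannot.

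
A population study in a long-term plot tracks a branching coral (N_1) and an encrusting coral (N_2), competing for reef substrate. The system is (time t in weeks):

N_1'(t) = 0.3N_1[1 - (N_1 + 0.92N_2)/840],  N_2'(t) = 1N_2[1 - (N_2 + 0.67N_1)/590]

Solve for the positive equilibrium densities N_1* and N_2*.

Setting both brackets to zero gives the nullclines N_1 + 0.92N_2 = 840 and 0.67N_1 + N_2 = 590.
Substituting N_2 = 590 - 0.67N_1 into the first: N_1(1 - 0.92·0.67) = 840 - 0.92·590.
So N_1* = 297/0.384 = 775, and then N_2* = 590 - 0.67·775 = 70.9.

N_1* ≈ 775, N_2* ≈ 70.9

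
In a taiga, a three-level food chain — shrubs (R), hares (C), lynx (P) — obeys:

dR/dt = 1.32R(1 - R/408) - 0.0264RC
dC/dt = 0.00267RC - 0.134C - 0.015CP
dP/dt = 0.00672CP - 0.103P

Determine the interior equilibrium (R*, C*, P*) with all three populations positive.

R* ≈ 283, C* ≈ 15.3, P* ≈ 41.4

From dP/dt = 0: 0.00672C* = 0.103, so C* = 15.3.
From dR/dt = 0: 1.32(1 - R*/408) = 0.0264·15.3, giving R* = 408·(1 - 0.307) = 283.
From dC/dt = 0: 0.00267·283 - 0.134 = 0.015P*, so P* = 0.621/0.015 = 41.4.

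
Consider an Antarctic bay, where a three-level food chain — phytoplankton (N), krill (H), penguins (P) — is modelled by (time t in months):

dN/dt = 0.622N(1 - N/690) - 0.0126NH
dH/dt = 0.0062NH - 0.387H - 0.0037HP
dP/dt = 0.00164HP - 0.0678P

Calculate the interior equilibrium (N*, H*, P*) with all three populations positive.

N* ≈ 112, H* ≈ 41.3, P* ≈ 83.3

From dP/dt = 0: 0.00164H* = 0.0678, so H* = 41.3.
From dN/dt = 0: 0.622(1 - N*/690) = 0.0126·41.3, giving N* = 690·(1 - 0.837) = 112.
From dH/dt = 0: 0.0062·112 - 0.387 = 0.0037P*, so P* = 0.308/0.0037 = 83.3.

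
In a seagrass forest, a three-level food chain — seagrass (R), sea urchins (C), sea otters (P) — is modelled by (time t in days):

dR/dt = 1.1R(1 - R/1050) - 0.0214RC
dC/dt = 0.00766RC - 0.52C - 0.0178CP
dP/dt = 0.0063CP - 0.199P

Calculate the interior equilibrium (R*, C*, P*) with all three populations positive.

R* ≈ 405, C* ≈ 31.6, P* ≈ 145

From dP/dt = 0: 0.0063C* = 0.199, so C* = 31.6.
From dR/dt = 0: 1.1(1 - R*/1050) = 0.0214·31.6, giving R* = 1050·(1 - 0.615) = 405.
From dC/dt = 0: 0.00766·405 - 0.52 = 0.0178P*, so P* = 2.58/0.0178 = 145.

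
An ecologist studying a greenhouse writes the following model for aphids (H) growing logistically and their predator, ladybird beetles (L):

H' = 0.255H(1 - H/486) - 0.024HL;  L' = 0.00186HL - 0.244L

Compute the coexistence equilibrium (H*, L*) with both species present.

From dL/dt = 0 with L > 0: 0.00186H* = 0.244, so H* = 131.
Substitute into dH/dt = 0: 0.255(1 - 131/486) = 0.024L*.
The bracket is 0.73, giving L* = 0.186/0.024 = 7.76.

H* ≈ 131, L* ≈ 7.76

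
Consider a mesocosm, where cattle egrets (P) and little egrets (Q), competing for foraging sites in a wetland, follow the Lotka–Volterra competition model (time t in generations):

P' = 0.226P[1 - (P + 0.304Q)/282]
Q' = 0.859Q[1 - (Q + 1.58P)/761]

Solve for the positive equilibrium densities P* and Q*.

P* ≈ 97.5, Q* ≈ 607

Setting both brackets to zero gives the nullclines P + 0.304Q = 282 and 1.58P + Q = 761.
Substituting Q = 761 - 1.58P into the first: P(1 - 0.304·1.58) = 282 - 0.304·761.
So P* = 50.7/0.52 = 97.5, and then Q* = 761 - 1.58·97.5 = 607.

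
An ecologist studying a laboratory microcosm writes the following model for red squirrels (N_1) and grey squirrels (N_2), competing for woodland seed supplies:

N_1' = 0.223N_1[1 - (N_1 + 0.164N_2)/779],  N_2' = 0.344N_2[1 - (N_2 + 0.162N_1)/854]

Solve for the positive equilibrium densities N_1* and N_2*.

N_1* ≈ 656, N_2* ≈ 748

Setting both brackets to zero gives the nullclines N_1 + 0.164N_2 = 779 and 0.162N_1 + N_2 = 854.
Substituting N_2 = 854 - 0.162N_1 into the first: N_1(1 - 0.164·0.162) = 779 - 0.164·854.
So N_1* = 639/0.973 = 656, and then N_2* = 854 - 0.162·656 = 748.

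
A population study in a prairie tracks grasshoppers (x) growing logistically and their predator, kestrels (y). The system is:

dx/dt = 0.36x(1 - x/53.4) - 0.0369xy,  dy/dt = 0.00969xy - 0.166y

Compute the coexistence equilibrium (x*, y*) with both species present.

From dy/dt = 0 with y > 0: 0.00969x* = 0.166, so x* = 17.1.
Substitute into dx/dt = 0: 0.36(1 - 17.1/53.4) = 0.0369y*.
The bracket is 0.679, giving y* = 0.245/0.0369 = 6.63.

x* ≈ 17.1, y* ≈ 6.63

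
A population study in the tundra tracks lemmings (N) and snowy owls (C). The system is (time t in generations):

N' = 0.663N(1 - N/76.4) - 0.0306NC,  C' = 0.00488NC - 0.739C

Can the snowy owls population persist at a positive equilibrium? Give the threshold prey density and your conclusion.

Threshold N = 151; K < 151, so no, the predator goes extinct.

The predator equation gives dC/dt > 0 only when N > 0.739/0.00488 = 151.
Without the predator, N → K = 76.4. Since 76.4 < 151, the predator cannot invade.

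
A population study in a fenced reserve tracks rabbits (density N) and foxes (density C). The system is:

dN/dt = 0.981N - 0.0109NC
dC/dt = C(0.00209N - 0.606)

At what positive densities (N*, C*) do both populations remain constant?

N* ≈ 290, C* ≈ 90

Set dC/dt = 0 with C > 0: 0.00209N - 0.606 = 0, so N* = 0.606/0.00209 = 290.
Set dN/dt = 0 with N > 0: 0.981 - 0.0109C = 0, so C* = 0.981/0.0109 = 90.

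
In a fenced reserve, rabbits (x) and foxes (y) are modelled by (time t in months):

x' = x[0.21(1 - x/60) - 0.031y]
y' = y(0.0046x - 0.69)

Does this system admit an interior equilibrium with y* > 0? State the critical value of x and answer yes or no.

The predator equation gives dy/dt > 0 only when x > 0.69/0.0046 = 150.
Without the predator, x → K = 60. Since 60 < 150, the predator cannot invade.

Threshold x = 150; K < 150, so no, the predator goes extinct.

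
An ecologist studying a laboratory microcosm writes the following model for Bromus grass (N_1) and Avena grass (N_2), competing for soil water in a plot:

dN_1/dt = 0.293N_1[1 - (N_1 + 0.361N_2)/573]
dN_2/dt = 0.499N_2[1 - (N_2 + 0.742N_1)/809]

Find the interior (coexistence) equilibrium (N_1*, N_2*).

N_1* ≈ 384, N_2* ≈ 524

Setting both brackets to zero gives the nullclines N_1 + 0.361N_2 = 573 and 0.742N_1 + N_2 = 809.
Substituting N_2 = 809 - 0.742N_1 into the first: N_1(1 - 0.361·0.742) = 573 - 0.361·809.
So N_1* = 281/0.732 = 384, and then N_2* = 809 - 0.742·384 = 524.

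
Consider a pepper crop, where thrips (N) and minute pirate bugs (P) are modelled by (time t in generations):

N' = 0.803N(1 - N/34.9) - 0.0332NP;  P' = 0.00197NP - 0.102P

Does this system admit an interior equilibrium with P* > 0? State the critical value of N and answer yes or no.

Threshold N = 51.8; K < 51.8, so no, the predator goes extinct.

The predator equation gives dP/dt > 0 only when N > 0.102/0.00197 = 51.8.
Without the predator, N → K = 34.9. Since 34.9 < 51.8, the predator cannot invade.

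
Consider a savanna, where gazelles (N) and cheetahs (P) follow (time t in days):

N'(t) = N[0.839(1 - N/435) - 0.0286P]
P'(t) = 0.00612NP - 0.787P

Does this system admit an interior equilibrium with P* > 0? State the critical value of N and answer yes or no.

Threshold N = 129; K > 129, so yes, the predator persists.

The predator equation gives dP/dt > 0 only when N > 0.787/0.00612 = 129.
Without the predator, N → K = 435. Since 435 > 129, the predator can invade and persist.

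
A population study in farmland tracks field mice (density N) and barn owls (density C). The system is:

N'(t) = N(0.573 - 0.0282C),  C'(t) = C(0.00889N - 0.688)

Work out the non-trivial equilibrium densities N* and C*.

Set dC/dt = 0 with C > 0: 0.00889N - 0.688 = 0, so N* = 0.688/0.00889 = 77.4.
Set dN/dt = 0 with N > 0: 0.573 - 0.0282C = 0, so C* = 0.573/0.0282 = 20.3.

N* ≈ 77.4, C* ≈ 20.3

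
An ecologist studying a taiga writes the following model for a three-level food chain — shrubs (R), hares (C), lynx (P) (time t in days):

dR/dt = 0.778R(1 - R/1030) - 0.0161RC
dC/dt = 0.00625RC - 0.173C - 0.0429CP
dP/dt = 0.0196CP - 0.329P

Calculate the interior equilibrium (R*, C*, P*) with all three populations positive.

R* ≈ 672, C* ≈ 16.8, P* ≈ 93.9

From dP/dt = 0: 0.0196C* = 0.329, so C* = 16.8.
From dR/dt = 0: 0.778(1 - R*/1030) = 0.0161·16.8, giving R* = 1030·(1 - 0.347) = 672.
From dC/dt = 0: 0.00625·672 - 0.173 = 0.0429P*, so P* = 4.03/0.0429 = 93.9.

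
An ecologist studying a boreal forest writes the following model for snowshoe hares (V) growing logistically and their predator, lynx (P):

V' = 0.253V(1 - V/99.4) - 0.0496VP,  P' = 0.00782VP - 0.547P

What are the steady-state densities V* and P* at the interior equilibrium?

From dP/dt = 0 with P > 0: 0.00782V* = 0.547, so V* = 69.9.
Substitute into dV/dt = 0: 0.253(1 - 69.9/99.4) = 0.0496P*.
The bracket is 0.296, giving P* = 0.075/0.0496 = 1.51.

V* ≈ 69.9, P* ≈ 1.51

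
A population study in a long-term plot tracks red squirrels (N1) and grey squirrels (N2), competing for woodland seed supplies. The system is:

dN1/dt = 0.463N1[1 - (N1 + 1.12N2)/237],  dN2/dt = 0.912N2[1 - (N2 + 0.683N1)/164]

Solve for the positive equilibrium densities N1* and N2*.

N1* ≈ 227, N2* ≈ 9.06

Setting both brackets to zero gives the nullclines N1 + 1.12N2 = 237 and 0.683N1 + N2 = 164.
Substituting N2 = 164 - 0.683N1 into the first: N1(1 - 1.12·0.683) = 237 - 1.12·164.
So N1* = 53.3/0.235 = 227, and then N2* = 164 - 0.683·227 = 9.06.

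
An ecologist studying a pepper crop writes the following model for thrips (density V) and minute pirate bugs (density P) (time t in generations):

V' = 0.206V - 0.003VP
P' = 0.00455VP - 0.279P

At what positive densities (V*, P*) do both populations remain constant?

V* ≈ 61.3, P* ≈ 68.7

Set dP/dt = 0 with P > 0: 0.00455V - 0.279 = 0, so V* = 0.279/0.00455 = 61.3.
Set dV/dt = 0 with V > 0: 0.206 - 0.003P = 0, so P* = 0.206/0.003 = 68.7.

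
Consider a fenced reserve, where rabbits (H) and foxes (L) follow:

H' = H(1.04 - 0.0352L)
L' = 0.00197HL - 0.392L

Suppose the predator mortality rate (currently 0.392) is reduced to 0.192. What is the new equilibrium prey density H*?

At the interior fixed point, setting dL/dt = 0 with L > 0 fixes H* = (predator death rate)/(HL coefficient) — independent of the other coefficients.
With the change, H* = 0.192/0.00197 = 97.5; it falls from 199.

H* ≈ 97.5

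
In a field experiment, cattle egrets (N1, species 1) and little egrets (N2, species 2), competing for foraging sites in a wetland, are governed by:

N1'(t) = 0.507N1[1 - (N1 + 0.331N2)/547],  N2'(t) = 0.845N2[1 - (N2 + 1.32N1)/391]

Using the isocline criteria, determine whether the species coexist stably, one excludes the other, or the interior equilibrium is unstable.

species 1 excludes species 2

Compare the nullcline intercepts: K1/α12 = 547/0.331 = 1650 > K2 = 391; K2/α21 = 391/1.32 = 296 < K1 = 547.
Since the inequalities point opposite ways, species 1 can invade but species 2 cannot.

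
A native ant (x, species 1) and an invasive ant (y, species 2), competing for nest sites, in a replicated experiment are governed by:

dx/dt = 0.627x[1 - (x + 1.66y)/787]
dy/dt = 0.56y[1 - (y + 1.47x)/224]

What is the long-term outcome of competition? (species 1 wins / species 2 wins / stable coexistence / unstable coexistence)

species 1 excludes species 2

Compare the nullcline intercepts: K1/α12 = 787/1.66 = 474 > K2 = 224; K2/α21 = 224/1.47 = 152 < K1 = 787.
Since the inequalities point opposite ways, species 1 can invade but species 2 cannot.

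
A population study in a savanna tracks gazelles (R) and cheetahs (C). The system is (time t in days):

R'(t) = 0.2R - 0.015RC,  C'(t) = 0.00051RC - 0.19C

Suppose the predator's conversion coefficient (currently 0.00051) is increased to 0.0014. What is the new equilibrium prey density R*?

At the interior fixed point, setting dC/dt = 0 with C > 0 fixes R* = (predator death rate)/(RC coefficient) — independent of the other coefficients.
With the change, R* = 0.19/0.0014 = 136; it falls from 373.

R* ≈ 136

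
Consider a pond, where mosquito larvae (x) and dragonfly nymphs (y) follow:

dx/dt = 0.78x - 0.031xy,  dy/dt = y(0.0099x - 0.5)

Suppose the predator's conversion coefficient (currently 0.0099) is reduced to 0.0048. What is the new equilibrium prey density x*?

At the interior fixed point, setting dy/dt = 0 with y > 0 fixes x* = (predator death rate)/(xy coefficient) — independent of the other coefficients.
With the change, x* = 0.5/0.0048 = 104; it rises from 50.5.

x* ≈ 104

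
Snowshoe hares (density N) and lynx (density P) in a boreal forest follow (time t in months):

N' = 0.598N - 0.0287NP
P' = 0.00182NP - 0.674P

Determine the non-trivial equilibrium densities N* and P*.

N* ≈ 370, P* ≈ 20.8

Set dP/dt = 0 with P > 0: 0.00182N - 0.674 = 0, so N* = 0.674/0.00182 = 370.
Set dN/dt = 0 with N > 0: 0.598 - 0.0287P = 0, so P* = 0.598/0.0287 = 20.8.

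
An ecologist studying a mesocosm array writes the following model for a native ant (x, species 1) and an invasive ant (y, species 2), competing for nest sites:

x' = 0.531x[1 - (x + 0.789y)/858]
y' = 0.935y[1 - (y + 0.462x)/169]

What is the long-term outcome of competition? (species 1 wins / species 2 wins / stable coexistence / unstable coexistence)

species 1 excludes species 2

Compare the nullcline intercepts: K1/α12 = 858/0.789 = 1090 > K2 = 169; K2/α21 = 169/0.462 = 366 < K1 = 858.
Since the inequalities point opposite ways, species 1 can invade but species 2 cannot.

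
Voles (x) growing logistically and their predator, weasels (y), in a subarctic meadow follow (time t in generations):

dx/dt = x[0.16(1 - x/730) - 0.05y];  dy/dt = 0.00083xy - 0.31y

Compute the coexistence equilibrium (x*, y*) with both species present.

From dy/dt = 0 with y > 0: 0.00083x* = 0.31, so x* = 373.
Substitute into dx/dt = 0: 0.16(1 - 373/730) = 0.05y*.
The bracket is 0.488, giving y* = 0.0781/0.05 = 1.56.

x* ≈ 373, y* ≈ 1.56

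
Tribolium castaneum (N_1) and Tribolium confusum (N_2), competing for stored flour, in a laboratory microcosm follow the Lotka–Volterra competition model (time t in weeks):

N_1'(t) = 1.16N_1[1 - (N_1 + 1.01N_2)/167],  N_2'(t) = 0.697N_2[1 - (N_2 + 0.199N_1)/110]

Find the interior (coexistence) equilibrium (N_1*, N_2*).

Setting both brackets to zero gives the nullclines N_1 + 1.01N_2 = 167 and 0.199N_1 + N_2 = 110.
Substituting N_2 = 110 - 0.199N_1 into the first: N_1(1 - 1.01·0.199) = 167 - 1.01·110.
So N_1* = 55.9/0.799 = 70, and then N_2* = 110 - 0.199·70 = 96.1.

N_1* ≈ 70, N_2* ≈ 96.1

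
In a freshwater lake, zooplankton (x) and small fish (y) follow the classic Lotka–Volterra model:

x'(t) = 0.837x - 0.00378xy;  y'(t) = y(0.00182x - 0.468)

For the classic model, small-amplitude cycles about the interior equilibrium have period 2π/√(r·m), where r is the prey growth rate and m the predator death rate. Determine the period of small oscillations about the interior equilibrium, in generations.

Here r = 0.837 and m = 0.468, so r·m = 0.392.
ω = √0.392 = 0.626 per generation, hence T = 2π/ω ≈ 10 generations.

T ≈ 10 generations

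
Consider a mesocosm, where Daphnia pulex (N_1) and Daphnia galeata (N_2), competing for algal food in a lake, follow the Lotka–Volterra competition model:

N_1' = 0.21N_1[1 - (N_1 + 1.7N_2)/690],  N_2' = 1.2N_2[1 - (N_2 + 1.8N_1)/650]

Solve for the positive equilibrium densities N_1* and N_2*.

Setting both brackets to zero gives the nullclines N_1 + 1.7N_2 = 690 and 1.8N_1 + N_2 = 650.
Substituting N_2 = 650 - 1.8N_1 into the first: N_1(1 - 1.7·1.8) = 690 - 1.7·650.
So N_1* = -415/-2.06 = 201, and then N_2* = 650 - 1.8·201 = 287.

N_1* ≈ 201, N_2* ≈ 287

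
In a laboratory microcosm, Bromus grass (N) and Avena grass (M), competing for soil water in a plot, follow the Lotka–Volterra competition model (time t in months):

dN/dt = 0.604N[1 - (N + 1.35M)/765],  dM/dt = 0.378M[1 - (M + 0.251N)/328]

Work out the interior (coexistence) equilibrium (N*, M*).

Setting both brackets to zero gives the nullclines N + 1.35M = 765 and 0.251N + M = 328.
Substituting M = 328 - 0.251N into the first: N(1 - 1.35·0.251) = 765 - 1.35·328.
So N* = 322/0.661 = 487, and then M* = 328 - 0.251·487 = 206.

N* ≈ 487, M* ≈ 206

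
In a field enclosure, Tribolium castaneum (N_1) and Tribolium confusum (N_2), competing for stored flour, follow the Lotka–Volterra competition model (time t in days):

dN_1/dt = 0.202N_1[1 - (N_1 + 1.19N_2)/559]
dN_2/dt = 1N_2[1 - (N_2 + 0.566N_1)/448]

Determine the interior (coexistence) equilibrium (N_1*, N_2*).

N_1* ≈ 79.3, N_2* ≈ 403

Setting both brackets to zero gives the nullclines N_1 + 1.19N_2 = 559 and 0.566N_1 + N_2 = 448.
Substituting N_2 = 448 - 0.566N_1 into the first: N_1(1 - 1.19·0.566) = 559 - 1.19·448.
So N_1* = 25.9/0.326 = 79.3, and then N_2* = 448 - 0.566·79.3 = 403.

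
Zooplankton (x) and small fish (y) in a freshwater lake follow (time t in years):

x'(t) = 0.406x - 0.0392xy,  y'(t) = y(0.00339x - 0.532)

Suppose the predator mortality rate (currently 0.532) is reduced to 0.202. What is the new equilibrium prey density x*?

x* ≈ 59.6

At the interior fixed point, setting dy/dt = 0 with y > 0 fixes x* = (predator death rate)/(xy coefficient) — independent of the other coefficients.
With the change, x* = 0.202/0.00339 = 59.6; it falls from 157.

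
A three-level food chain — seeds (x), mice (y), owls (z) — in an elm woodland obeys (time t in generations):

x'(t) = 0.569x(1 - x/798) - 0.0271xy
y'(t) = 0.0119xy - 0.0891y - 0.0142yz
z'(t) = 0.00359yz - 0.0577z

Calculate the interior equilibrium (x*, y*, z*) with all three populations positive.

From dz/dt = 0: 0.00359y* = 0.0577, so y* = 16.1.
From dx/dt = 0: 0.569(1 - x*/798) = 0.0271·16.1, giving x* = 798·(1 - 0.765) = 187.
From dy/dt = 0: 0.0119·187 - 0.0891 = 0.0142z*, so z* = 2.14/0.0142 = 151.

x* ≈ 187, y* ≈ 16.1, z* ≈ 151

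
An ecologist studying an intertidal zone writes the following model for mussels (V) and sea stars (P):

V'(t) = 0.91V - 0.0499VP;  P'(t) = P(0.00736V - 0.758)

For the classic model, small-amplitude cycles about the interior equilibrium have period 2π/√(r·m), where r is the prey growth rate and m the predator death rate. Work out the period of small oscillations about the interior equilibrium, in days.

T ≈ 7.57 days

Here r = 0.91 and m = 0.758, so r·m = 0.69.
ω = √0.69 = 0.831 per day, hence T = 2π/ω ≈ 7.57 days.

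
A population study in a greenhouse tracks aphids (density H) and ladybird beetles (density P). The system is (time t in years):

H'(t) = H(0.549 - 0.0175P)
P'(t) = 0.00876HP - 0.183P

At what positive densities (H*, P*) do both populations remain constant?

Set dP/dt = 0 with P > 0: 0.00876H - 0.183 = 0, so H* = 0.183/0.00876 = 20.9.
Set dH/dt = 0 with H > 0: 0.549 - 0.0175P = 0, so P* = 0.549/0.0175 = 31.4.

H* ≈ 20.9, P* ≈ 31.4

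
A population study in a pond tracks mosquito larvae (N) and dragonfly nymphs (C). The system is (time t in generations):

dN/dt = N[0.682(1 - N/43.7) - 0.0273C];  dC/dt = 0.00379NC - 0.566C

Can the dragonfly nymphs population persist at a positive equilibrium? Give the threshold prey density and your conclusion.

Threshold N = 149; K < 149, so no, the predator goes extinct.

The predator equation gives dC/dt > 0 only when N > 0.566/0.00379 = 149.
Without the predator, N → K = 43.7. Since 43.7 < 149, the predator cannot invade.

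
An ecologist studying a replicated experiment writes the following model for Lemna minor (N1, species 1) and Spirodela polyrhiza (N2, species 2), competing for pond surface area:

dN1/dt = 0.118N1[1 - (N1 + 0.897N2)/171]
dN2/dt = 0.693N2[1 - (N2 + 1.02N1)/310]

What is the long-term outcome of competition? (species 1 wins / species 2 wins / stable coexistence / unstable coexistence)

Compare the nullcline intercepts: K1/α12 = 171/0.897 = 191 < K2 = 310; K2/α21 = 310/1.02 = 304 > K1 = 171.
Since the inequalities point opposite ways, species 2 can invade but species 1 cannot.

species 2 excludes species 1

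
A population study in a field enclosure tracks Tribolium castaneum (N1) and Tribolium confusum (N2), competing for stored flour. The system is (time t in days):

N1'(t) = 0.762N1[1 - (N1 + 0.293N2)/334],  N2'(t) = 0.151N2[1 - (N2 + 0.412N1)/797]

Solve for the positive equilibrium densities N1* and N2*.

Setting both brackets to zero gives the nullclines N1 + 0.293N2 = 334 and 0.412N1 + N2 = 797.
Substituting N2 = 797 - 0.412N1 into the first: N1(1 - 0.293·0.412) = 334 - 0.293·797.
So N1* = 100/0.879 = 114, and then N2* = 797 - 0.412·114 = 750.

N1* ≈ 114, N2* ≈ 750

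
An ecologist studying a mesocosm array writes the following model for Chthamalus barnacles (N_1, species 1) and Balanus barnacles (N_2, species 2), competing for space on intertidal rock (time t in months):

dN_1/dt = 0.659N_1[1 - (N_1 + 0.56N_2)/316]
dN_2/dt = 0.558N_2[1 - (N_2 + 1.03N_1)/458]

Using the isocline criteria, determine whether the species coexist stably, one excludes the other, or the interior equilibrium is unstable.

Compare the nullcline intercepts: K1/α12 = 316/0.56 = 564 > K2 = 458; K2/α21 = 458/1.03 = 445 > K1 = 316.
Since both inequalities hold, each species can invade when rare, so the interior equilibrium is stable.

stable coexistence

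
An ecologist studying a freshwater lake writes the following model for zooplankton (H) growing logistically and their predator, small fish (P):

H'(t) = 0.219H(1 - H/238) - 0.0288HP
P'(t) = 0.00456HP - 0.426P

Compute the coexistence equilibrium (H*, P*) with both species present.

H* ≈ 93.4, P* ≈ 4.62

From dP/dt = 0 with P > 0: 0.00456H* = 0.426, so H* = 93.4.
Substitute into dH/dt = 0: 0.219(1 - 93.4/238) = 0.0288P*.
The bracket is 0.607, giving P* = 0.133/0.0288 = 4.62.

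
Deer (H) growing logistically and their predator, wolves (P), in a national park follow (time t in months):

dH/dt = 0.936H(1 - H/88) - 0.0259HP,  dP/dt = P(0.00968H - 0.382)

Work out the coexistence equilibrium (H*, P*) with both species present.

From dP/dt = 0 with P > 0: 0.00968H* = 0.382, so H* = 39.5.
Substitute into dH/dt = 0: 0.936(1 - 39.5/88) = 0.0259P*.
The bracket is 0.552, giving P* = 0.516/0.0259 = 19.9.

H* ≈ 39.5, P* ≈ 19.9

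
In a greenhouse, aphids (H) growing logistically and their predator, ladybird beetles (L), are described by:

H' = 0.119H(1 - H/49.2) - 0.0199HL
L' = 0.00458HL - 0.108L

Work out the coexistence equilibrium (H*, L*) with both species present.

H* ≈ 23.6, L* ≈ 3.11

From dL/dt = 0 with L > 0: 0.00458H* = 0.108, so H* = 23.6.
Substitute into dH/dt = 0: 0.119(1 - 23.6/49.2) = 0.0199L*.
The bracket is 0.521, giving L* = 0.062/0.0199 = 3.11.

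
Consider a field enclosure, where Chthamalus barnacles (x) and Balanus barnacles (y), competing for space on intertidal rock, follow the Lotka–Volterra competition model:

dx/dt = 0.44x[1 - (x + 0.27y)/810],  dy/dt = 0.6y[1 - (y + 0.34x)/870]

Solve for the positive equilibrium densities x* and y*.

Setting both brackets to zero gives the nullclines x + 0.27y = 810 and 0.34x + y = 870.
Substituting y = 870 - 0.34x into the first: x(1 - 0.27·0.34) = 810 - 0.27·870.
So x* = 575/0.908 = 633, and then y* = 870 - 0.34·633 = 655.

x* ≈ 633, y* ≈ 655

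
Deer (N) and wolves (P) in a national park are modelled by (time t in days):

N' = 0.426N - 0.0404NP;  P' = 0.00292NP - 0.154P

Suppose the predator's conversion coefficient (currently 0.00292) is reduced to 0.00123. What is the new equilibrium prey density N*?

At the interior fixed point, setting dP/dt = 0 with P > 0 fixes N* = (predator death rate)/(NP coefficient) — independent of the other coefficients.
With the change, N* = 0.154/0.00123 = 125; it rises from 52.7.

N* ≈ 125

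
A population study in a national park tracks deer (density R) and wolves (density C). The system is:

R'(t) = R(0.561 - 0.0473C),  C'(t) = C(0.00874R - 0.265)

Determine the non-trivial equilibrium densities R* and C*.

Set dC/dt = 0 with C > 0: 0.00874R - 0.265 = 0, so R* = 0.265/0.00874 = 30.3.
Set dR/dt = 0 with R > 0: 0.561 - 0.0473C = 0, so C* = 0.561/0.0473 = 11.9.

R* ≈ 30.3, C* ≈ 11.9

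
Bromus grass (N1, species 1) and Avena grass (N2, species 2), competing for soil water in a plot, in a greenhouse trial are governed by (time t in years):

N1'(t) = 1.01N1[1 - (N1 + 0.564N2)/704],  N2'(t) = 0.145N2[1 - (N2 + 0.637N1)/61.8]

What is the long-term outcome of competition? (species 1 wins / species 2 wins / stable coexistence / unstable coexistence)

species 1 excludes species 2

Compare the nullcline intercepts: K1/α12 = 704/0.564 = 1250 > K2 = 61.8; K2/α21 = 61.8/0.637 = 97 < K1 = 704.
Since the inequalities point opposite ways, species 1 can invade but species 2 cannot.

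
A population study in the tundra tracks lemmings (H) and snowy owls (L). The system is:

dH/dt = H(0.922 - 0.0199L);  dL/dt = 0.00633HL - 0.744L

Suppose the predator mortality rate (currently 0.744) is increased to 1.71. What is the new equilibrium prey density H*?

H* ≈ 270

At the interior fixed point, setting dL/dt = 0 with L > 0 fixes H* = (predator death rate)/(HL coefficient) — independent of the other coefficients.
With the change, H* = 1.71/0.00633 = 270; it rises from 118.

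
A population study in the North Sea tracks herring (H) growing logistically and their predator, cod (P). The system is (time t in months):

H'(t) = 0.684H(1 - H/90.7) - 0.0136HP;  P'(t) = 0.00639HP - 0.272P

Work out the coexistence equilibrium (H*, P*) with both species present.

From dP/dt = 0 with P > 0: 0.00639H* = 0.272, so H* = 42.6.
Substitute into dH/dt = 0: 0.684(1 - 42.6/90.7) = 0.0136P*.
The bracket is 0.531, giving P* = 0.363/0.0136 = 26.7.

H* ≈ 42.6, P* ≈ 26.7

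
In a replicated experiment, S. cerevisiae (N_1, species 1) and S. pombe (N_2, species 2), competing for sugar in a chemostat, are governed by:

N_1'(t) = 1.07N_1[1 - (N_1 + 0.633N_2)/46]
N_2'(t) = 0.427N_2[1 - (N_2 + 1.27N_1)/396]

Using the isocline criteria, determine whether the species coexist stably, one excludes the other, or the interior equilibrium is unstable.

species 2 excludes species 1

Compare the nullcline intercepts: K1/α12 = 46/0.633 = 72.7 < K2 = 396; K2/α21 = 396/1.27 = 312 > K1 = 46.
Since the inequalities point opposite ways, species 2 can invade but species 1 cannot.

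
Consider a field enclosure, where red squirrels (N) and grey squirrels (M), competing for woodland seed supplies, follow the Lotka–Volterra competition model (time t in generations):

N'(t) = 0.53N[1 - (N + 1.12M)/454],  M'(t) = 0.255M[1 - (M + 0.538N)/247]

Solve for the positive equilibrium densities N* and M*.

N* ≈ 446, M* ≈ 6.91

Setting both brackets to zero gives the nullclines N + 1.12M = 454 and 0.538N + M = 247.
Substituting M = 247 - 0.538N into the first: N(1 - 1.12·0.538) = 454 - 1.12·247.
So N* = 177/0.397 = 446, and then M* = 247 - 0.538·446 = 6.91.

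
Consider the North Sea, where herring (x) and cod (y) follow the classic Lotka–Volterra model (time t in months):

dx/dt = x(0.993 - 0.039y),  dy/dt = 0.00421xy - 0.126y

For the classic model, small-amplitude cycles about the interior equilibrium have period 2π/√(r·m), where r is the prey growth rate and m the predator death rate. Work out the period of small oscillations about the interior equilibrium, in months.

Here r = 0.993 and m = 0.126, so r·m = 0.125.
ω = √0.125 = 0.354 per month, hence T = 2π/ω ≈ 17.8 months.

T ≈ 17.8 months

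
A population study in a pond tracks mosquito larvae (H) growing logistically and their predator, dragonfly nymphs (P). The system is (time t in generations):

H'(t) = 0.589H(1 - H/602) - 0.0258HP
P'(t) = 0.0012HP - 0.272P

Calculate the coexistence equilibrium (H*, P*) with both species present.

From dP/dt = 0 with P > 0: 0.0012H* = 0.272, so H* = 227.
Substitute into dH/dt = 0: 0.589(1 - 227/602) = 0.0258P*.
The bracket is 0.623, giving P* = 0.367/0.0258 = 14.2.

H* ≈ 227, P* ≈ 14.2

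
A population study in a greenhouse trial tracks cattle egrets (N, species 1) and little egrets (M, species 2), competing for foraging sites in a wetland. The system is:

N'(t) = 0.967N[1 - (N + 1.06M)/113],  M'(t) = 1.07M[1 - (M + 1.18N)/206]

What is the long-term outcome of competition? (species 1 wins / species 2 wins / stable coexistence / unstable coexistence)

Compare the nullcline intercepts: K1/α12 = 113/1.06 = 107 < K2 = 206; K2/α21 = 206/1.18 = 175 > K1 = 113.
Since the inequalities point opposite ways, species 2 can invade but species 1 cannot.

species 2 excludes species 1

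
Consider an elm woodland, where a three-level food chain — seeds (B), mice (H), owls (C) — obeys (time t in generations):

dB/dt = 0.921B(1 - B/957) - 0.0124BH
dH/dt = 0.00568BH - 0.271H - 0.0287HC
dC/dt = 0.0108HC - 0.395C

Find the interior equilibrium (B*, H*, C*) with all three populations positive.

From dC/dt = 0: 0.0108H* = 0.395, so H* = 36.6.
From dB/dt = 0: 0.921(1 - B*/957) = 0.0124·36.6, giving B* = 957·(1 - 0.492) = 486.
From dH/dt = 0: 0.00568·486 - 0.271 = 0.0287C*, so C* = 2.49/0.0287 = 86.7.

B* ≈ 486, H* ≈ 36.6, C* ≈ 86.7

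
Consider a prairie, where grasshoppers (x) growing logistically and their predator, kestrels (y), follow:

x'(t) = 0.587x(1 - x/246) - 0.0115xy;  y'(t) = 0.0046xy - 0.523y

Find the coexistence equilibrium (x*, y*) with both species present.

x* ≈ 114, y* ≈ 27.5

From dy/dt = 0 with y > 0: 0.0046x* = 0.523, so x* = 114.
Substitute into dx/dt = 0: 0.587(1 - 114/246) = 0.0115y*.
The bracket is 0.538, giving y* = 0.316/0.0115 = 27.5.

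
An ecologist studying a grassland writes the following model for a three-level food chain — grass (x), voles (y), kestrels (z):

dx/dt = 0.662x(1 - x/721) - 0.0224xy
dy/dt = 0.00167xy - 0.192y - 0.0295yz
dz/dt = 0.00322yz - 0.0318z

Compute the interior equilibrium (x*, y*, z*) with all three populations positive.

x* ≈ 480, y* ≈ 9.88, z* ≈ 20.7

From dz/dt = 0: 0.00322y* = 0.0318, so y* = 9.88.
From dx/dt = 0: 0.662(1 - x*/721) = 0.0224·9.88, giving x* = 721·(1 - 0.334) = 480.
From dy/dt = 0: 0.00167·480 - 0.192 = 0.0295z*, so z* = 0.61/0.0295 = 20.7.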